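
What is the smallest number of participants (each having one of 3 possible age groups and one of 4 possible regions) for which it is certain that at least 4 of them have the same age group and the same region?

There are 3 × 4 = 12 (age group, region) combinations acting as pigeonholes.
With 12 × 3 = 36 participants we could place exactly 3 in each, with no (age group, region) pair reaching 4.
One more forces some (age group, region) pair to hold 4, so 36 + 1 = 37.

37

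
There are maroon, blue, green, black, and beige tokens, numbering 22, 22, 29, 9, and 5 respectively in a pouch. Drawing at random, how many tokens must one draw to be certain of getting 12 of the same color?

Treat the 5 colors as pigeonholes.
In the worst case we take at most 11 of each color, but all 9 black and all 5 beige (fewer than 11), giving 11 + 11 + 11 + 9 + 5 = 47.
One more token then forces some color to 12, so 47 + 1 = 48.

48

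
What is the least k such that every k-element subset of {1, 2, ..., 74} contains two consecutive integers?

38

Partition {1, …, 74} into 37 pairs: {1,2}, {3,4}, …, {73,74}.
Choosing 37 integers — say the 37 even numbers 2, 4, …, 74 — takes one from each pair and avoids the property.
Choosing 38 forces two into the same pair by pigeonhole, and those are consecutive. So 38.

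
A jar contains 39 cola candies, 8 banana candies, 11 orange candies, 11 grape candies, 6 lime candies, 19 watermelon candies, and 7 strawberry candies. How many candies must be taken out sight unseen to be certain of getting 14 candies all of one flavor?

In the worst case we take at most 13 of each flavor, but all 8 banana, all 11 orange, all 11 grape, all 6 lime, and all 7 strawberry (fewer than 13), giving 13 + 8 + 11 + 11 + 6 + 13 + 7 = 69.
One more candy then forces some flavor to 14, so 69 + 1 = 70.

70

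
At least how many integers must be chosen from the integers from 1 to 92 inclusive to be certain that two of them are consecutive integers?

Partition {1, …, 92} into 46 pairs: {1,2}, {3,4}, …, {91,92}.
Choosing 46 integers — say the 46 even numbers 2, 4, …, 92 — takes one from each pair and avoids the property.
Choosing 47 forces two into the same pair by pigeonhole, and those are consecutive. So 47.

47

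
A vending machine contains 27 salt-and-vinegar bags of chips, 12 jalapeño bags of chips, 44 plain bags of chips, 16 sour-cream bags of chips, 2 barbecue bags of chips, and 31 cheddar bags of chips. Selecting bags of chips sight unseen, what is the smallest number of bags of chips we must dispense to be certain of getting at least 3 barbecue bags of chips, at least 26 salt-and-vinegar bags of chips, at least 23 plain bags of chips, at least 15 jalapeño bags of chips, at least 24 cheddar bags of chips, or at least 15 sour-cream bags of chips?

Each of the 6 flavors has its own threshold; avoid all of them simultaneously.
The worst case stops just short of every target: 25 salt-and-vinegar, all 12 jalapeño, 22 plain, 14 sour-cream, 2 barbecue, 23 cheddar — 25 + 12 + 22 + 14 + 2 + 23 = 98 bags of chips.
One more bag of chips must push some flavor to its target, so 98 + 1 = 99.

99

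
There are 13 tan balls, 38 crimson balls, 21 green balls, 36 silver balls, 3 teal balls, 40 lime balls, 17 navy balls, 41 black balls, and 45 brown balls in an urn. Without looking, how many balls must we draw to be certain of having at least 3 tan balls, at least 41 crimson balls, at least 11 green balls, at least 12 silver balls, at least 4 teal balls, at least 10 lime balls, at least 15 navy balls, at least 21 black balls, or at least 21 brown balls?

The worst case stops just short of every target: 2 tan, all 38 crimson, 10 green, 11 silver, 3 teal, 9 lime, 14 navy, 20 black, 20 brown — 2 + 38 + 10 + 11 + 3 + 9 + 14 + 20 + 20 = 127 balls.
One more ball must push some color to its target, so 127 + 1 = 128.

128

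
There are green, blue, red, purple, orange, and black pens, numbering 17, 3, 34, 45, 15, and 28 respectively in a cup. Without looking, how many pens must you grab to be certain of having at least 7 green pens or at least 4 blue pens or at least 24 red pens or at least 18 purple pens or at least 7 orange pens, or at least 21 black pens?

76

The worst case stops just short of every target: 6 green, 3 blue, 23 red, 17 purple, 6 orange, 20 black — 6 + 3 + 23 + 17 + 6 + 20 = 75 pens.
One more pen must push some ink color to its target, so 75 + 1 = 76.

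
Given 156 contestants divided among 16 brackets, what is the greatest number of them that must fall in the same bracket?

10

The 156 contestants fall into 16 brackets.
If each of the 16 brackets held at most 9, the total would be at most 16 × 9 = 144 < 156, a contradiction.
So at least one holds ⌈156/16⌉ = 10.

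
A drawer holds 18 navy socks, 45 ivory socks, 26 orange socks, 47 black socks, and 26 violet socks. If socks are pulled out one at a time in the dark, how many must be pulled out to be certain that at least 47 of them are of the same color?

162

In the worst case we take at most 46 of each color, but all 18 navy, all 45 ivory, all 26 orange, and all 26 violet (fewer than 46), giving 18 + 45 + 26 + 46 + 26 = 161.
One more sock then forces some color to 47, so 161 + 1 = 162.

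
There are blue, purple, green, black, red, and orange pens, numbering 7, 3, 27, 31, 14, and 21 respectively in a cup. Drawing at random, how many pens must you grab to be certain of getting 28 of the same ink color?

100

In the worst case we take at most 27 of each ink color, but all 7 blue, all 3 purple, all 14 red, and all 21 orange (fewer than 27), giving 7 + 3 + 27 + 27 + 14 + 21 = 99.
One more pen then forces some ink color to 28, so 99 + 1 = 100.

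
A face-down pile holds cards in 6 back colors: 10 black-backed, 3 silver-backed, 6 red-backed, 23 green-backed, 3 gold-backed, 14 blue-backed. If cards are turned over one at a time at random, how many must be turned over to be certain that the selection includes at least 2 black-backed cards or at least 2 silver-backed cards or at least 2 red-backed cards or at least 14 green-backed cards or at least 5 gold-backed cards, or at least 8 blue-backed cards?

27

The worst case stops just short of every target: 1 black-backed, 1 silver-backed, 1 red-backed, 13 green-backed, all 3 gold-backed, 7 blue-backed — 1 + 1 + 1 + 13 + 3 + 7 = 26 cards.
One more card must push some back color to its target, so 26 + 1 = 27.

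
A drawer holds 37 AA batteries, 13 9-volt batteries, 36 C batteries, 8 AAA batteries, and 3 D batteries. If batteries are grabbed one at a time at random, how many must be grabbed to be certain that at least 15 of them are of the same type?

53

Treat the 5 types as pigeonholes.
In the worst case we take at most 14 of each type, but all 13 9-volt, all 8 AAA, and all 3 D (fewer than 14), giving 14 + 13 + 14 + 8 + 3 = 52.
One more battery then forces some type to 15, so 52 + 1 = 53.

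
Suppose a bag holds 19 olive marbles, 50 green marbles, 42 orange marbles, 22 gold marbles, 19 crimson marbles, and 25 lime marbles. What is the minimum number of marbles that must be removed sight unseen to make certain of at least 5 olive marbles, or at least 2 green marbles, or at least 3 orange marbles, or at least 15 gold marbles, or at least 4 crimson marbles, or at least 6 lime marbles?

Each of the 6 colors has its own threshold; avoid all of them simultaneously.
The worst case stops just short of every target: 4 olive, 1 green, 2 orange, 14 gold, 3 crimson, 5 lime — 4 + 1 + 2 + 14 + 3 + 5 = 29 marbles.
One more marble must push some color to its target, so 29 + 1 = 30.

30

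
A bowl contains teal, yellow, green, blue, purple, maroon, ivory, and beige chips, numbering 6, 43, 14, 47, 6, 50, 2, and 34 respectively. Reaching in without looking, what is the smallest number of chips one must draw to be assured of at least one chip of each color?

201

The hardest color to obtain is ivory: we could draw every other chip first — 202 − 2 = 200 chips — without a single ivory one.
The next draw must be ivory, so 200 + 1 = 201.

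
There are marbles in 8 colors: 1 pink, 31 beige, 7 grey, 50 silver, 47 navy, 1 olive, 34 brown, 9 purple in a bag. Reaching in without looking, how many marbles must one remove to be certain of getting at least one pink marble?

180

To avoid pink marbles as long as possible, exhaust the other 7 colors first.
The worst case draws every non-pink marble first: 31 + 7 + 50 + 47 + 1 + 34 + 9 = 179.
The next draw is then forced to be pink, giving 179 + 1 = 180.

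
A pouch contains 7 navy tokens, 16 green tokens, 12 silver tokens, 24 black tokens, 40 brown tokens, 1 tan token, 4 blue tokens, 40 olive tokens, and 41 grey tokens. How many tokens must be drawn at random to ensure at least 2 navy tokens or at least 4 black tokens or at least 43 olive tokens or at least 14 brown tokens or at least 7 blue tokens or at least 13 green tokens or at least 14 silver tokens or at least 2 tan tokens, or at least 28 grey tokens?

114

The worst case stops just short of every target: 1 navy, 12 green, all 12 silver, 3 black, 13 brown, 1 tan, all 4 blue, all 40 olive, 27 grey — 1 + 12 + 12 + 3 + 13 + 1 + 4 + 40 + 27 = 113 tokens.
One more token must push some color to its target, so 113 + 1 = 114.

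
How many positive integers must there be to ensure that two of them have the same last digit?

There are 10 possible last digits acting as pigeonholes.
With 10 positive integers we could place one in each, avoiding any repeat.
One more forces some class to hold 2, so 10 + 1 = 11.

11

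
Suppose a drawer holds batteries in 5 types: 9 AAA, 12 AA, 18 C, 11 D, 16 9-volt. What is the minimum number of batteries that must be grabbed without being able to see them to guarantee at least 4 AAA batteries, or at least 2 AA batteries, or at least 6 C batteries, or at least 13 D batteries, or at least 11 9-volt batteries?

The worst case stops just short of every target: 3 AAA, 1 AA, 5 C, all 11 D, 10 9-volt — 3 + 1 + 5 + 11 + 10 = 30 batteries.
One more battery must push some type to its target, so 30 + 1 = 31.

31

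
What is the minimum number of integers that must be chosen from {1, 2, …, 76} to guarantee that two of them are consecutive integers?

39

Partition {1, …, 76} into 38 pairs: {1,2}, {3,4}, …, {75,76}.
Choosing 38 integers — say the 38 even numbers 2, 4, …, 76 — takes one from each pair and avoids the property.
Choosing 39 forces two into the same pair by pigeonhole, and those are consecutive. So 39.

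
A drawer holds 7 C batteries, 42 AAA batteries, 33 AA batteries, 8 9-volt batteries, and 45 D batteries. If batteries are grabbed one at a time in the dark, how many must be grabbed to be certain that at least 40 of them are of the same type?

127

In the worst case we take at most 39 of each type, but all 7 C, all 33 AA, and all 8 9-volt (fewer than 39), giving 7 + 39 + 33 + 8 + 39 = 126.
One more battery then forces some type to 40, so 126 + 1 = 127.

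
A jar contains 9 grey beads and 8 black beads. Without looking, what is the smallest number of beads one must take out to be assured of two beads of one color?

Treat the 2 colors as pigeonholes.
The worst case takes 1 bead of each color without reaching 2 of any: 2 × 1 = 2.
The next bead must bring some color to 2, so 2 + 1 = 3.

3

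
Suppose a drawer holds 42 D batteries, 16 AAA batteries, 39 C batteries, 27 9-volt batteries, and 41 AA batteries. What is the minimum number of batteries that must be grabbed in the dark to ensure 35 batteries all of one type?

Treat the 5 types as pigeonholes.
In the worst case we take at most 34 of each type, but all 16 AAA and all 27 9-volt (fewer than 34), giving 34 + 16 + 34 + 27 + 34 = 145.
One more battery then forces some type to 35, so 145 + 1 = 146.

146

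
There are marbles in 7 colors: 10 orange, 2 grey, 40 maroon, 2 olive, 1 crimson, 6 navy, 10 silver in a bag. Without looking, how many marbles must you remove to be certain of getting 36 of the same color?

Treat the 7 colors as pigeonholes.
In the worst case we take at most 35 of each color, but all 10 orange, all 2 grey, all 2 olive, all 1 crimson, all 6 navy, and all 10 silver (fewer than 35), giving 10 + 2 + 35 + 2 + 1 + 6 + 10 = 66.
One more marble then forces some color to 36, so 66 + 1 = 67.

67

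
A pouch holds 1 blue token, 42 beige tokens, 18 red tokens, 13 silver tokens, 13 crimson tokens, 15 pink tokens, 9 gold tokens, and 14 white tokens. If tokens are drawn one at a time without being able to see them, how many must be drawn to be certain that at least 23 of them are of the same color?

In the worst case we take at most 22 of each color, but all 1 blue, all 18 red, all 13 silver, all 13 crimson, all 15 pink, all 9 gold, and all 14 white (fewer than 22), giving 1 + 22 + 18 + 13 + 13 + 15 + 9 + 14 = 105.
One more token then forces some color to 23, so 105 + 1 = 106.

106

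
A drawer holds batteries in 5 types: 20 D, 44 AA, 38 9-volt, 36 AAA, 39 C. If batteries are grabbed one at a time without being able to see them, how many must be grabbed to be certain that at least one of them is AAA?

The worst case draws every non-AAA battery first: 20 + 44 + 38 + 39 = 141.
The next draw is then forced to be AAA, giving 141 + 1 = 142.

142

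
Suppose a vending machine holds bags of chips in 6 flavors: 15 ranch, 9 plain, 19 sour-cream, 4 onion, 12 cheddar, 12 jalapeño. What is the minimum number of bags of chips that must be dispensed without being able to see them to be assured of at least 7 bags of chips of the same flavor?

In the worst case we take at most 6 of each flavor, but all 4 onion (fewer than 6), giving 6 + 6 + 6 + 4 + 6 + 6 = 34.
One more bag of chips then forces some flavor to 7, so 34 + 1 = 35.

35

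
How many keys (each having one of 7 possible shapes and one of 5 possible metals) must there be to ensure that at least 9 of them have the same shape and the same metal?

281

There are 7 × 5 = 35 (shape, metal) combinations acting as pigeonholes.
With 35 × 8 = 280 keys we could place exactly 8 in each, with no (shape, metal) pair reaching 9.
One more forces some (shape, metal) pair to hold 9, so 280 + 1 = 281.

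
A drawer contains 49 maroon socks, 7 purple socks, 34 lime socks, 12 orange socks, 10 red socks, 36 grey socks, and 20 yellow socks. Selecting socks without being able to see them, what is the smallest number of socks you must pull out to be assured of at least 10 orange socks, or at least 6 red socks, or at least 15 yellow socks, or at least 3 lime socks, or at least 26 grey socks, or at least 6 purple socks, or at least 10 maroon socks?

The worst case stops just short of every target: 9 maroon, 5 purple, 2 lime, 9 orange, 5 red, 25 grey, 14 yellow — 9 + 5 + 2 + 9 + 5 + 25 + 14 = 69 socks.
One more sock must push some color to its target, so 69 + 1 = 70.

70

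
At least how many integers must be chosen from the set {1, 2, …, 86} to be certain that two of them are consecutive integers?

44

Partition {1, …, 86} into 43 pairs: {1,2}, {3,4}, …, {85,86}.
Choosing 43 integers — say the 43 even numbers 2, 4, …, 86 — takes one from each pair and avoids the property.
Choosing 44 forces two into the same pair by pigeonhole, and those are consecutive. So 44.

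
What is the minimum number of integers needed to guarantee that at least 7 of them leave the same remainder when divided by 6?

There are 6 residue classes modulo 6 acting as pigeonholes.
With 6 × 6 = 36 integers we could place exactly 6 in each, with no class reaching 7.
One more forces some class to hold 7, so 36 + 1 = 37.

37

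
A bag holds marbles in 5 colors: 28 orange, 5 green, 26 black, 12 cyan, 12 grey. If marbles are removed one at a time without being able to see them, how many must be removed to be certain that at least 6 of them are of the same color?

26

Treat the 5 colors as pigeonholes.
The worst case takes 5 marbles of each color without reaching 6 of any: 5 × 5 = 25.
The next marble must bring some color to 6, so 25 + 1 = 26.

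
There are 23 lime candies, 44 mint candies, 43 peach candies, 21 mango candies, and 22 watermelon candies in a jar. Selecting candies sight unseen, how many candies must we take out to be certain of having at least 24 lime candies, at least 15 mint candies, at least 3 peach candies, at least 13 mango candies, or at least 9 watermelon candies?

60

The worst case stops just short of every target: 23 lime, 14 mint, 2 peach, 12 mango, 8 watermelon — 23 + 14 + 2 + 12 + 8 = 59 candies.
One more candy must push some flavor to its target, so 59 + 1 = 60.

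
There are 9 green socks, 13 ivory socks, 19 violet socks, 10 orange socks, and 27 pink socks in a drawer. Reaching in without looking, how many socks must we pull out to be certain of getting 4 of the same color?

Treat the 5 colors as pigeonholes.
The worst case takes 3 socks of each color without reaching 4 of any: 5 × 3 = 15.
The next sock must bring some color to 4, so 15 + 1 = 16.

16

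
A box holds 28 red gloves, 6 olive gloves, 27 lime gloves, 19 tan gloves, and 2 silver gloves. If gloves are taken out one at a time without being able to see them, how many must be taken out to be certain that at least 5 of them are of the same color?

In the worst case we take at most 4 of each color, but all 2 silver (fewer than 4), giving 4 + 4 + 4 + 4 + 2 = 18.
One more glove then forces some color to 5, so 18 + 1 = 19.

19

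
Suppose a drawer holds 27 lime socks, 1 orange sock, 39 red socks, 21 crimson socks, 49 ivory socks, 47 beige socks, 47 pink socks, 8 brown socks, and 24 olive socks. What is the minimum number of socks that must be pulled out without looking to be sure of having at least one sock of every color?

263

The hardest color to obtain is orange: we could draw every other sock first — 263 − 1 = 262 socks — without a single orange one.
The next draw must be orange, so 262 + 1 = 263.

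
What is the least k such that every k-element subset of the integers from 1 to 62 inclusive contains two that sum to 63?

Partition {1, …, 62} into 31 pairs: {1,62}, {2,61}, …, {31,32}.
Choosing 31 integers — say the integers 1 through 31 — takes one from each pair and avoids the property.
Choosing 32 forces two into the same pair by pigeonhole, and those sum to 63. So 32.

32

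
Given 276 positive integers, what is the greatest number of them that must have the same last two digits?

The 276 positive integers fall into 100 possible two-digit endings.
If each of the 100 possible two-digit endings held at most 2, the total would be at most 100 × 2 = 200 < 276, a contradiction.
So at least one holds ⌈276/100⌉ = 3.

3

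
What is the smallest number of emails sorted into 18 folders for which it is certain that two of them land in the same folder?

19

There are 18 folders acting as pigeonholes.
With 18 emails we could place one in each, avoiding any repeat.
One more forces some class to hold 2, so 18 + 1 = 19.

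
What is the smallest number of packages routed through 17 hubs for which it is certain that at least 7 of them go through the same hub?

There are 17 hubs acting as pigeonholes.
With 17 × 6 = 102 packages we could place exactly 6 in each, with no class reaching 7.
One more forces some class to hold 7, so 102 + 1 = 103.

103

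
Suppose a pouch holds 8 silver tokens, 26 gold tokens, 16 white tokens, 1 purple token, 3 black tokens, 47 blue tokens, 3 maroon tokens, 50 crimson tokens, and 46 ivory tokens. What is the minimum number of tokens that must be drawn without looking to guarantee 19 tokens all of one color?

Treat the 9 colors as pigeonholes.
In the worst case we take at most 18 of each color, but all 8 silver, all 16 white, all 1 purple, all 3 black, and all 3 maroon (fewer than 18), giving 8 + 18 + 16 + 1 + 3 + 18 + 3 + 18 + 18 = 103.
One more token then forces some color to 19, so 103 + 1 = 104.

104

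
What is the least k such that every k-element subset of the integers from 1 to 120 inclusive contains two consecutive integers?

61

Partition {1, …, 120} into 60 pairs: {1,2}, {3,4}, …, {119,120}.
Choosing 60 integers — say the 60 even numbers 2, 4, …, 120 — takes one from each pair and avoids the property.
Choosing 61 forces two into the same pair by pigeonhole, and those are consecutive. So 61.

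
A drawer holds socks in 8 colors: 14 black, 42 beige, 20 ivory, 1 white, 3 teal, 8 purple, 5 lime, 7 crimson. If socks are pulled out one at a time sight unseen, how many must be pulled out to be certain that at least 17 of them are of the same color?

In the worst case we take at most 16 of each color, but all 14 black, all 1 white, all 3 teal, all 8 purple, all 5 lime, and all 7 crimson (fewer than 16), giving 14 + 16 + 16 + 1 + 3 + 8 + 5 + 7 = 70.
One more sock then forces some color to 17, so 70 + 1 = 71.

71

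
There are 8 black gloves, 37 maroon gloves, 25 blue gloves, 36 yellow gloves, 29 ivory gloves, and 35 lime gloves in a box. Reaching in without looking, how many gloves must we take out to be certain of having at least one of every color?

The hardest color to obtain is black: we could draw every other glove first — 170 − 8 = 162 gloves — without a single black one.
The next draw must be black, so 162 + 1 = 163.

163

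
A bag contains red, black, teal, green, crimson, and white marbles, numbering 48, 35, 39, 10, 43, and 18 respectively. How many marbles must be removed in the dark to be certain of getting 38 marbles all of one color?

175

Treat the 6 colors as pigeonholes.
In the worst case we take at most 37 of each color, but all 35 black, all 10 green, and all 18 white (fewer than 37), giving 37 + 35 + 37 + 10 + 37 + 18 = 174.
One more marble then forces some color to 38, so 174 + 1 = 175.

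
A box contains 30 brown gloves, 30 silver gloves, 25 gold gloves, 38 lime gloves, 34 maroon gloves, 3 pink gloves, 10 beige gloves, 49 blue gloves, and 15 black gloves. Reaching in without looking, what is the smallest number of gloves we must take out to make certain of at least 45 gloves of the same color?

Treat the 9 colors as pigeonholes.
In the worst case we take at most 44 of each color, but all 30 brown, all 30 silver, all 25 gold, all 38 lime, all 34 maroon, all 3 pink, all 10 beige, and all 15 black (fewer than 44), giving 30 + 30 + 25 + 38 + 34 + 3 + 10 + 44 + 15 = 229.
One more glove then forces some color to 45, so 229 + 1 = 230.

230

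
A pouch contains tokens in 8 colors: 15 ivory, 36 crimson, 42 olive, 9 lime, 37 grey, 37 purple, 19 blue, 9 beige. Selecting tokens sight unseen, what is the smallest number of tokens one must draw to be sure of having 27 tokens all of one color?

157

In the worst case we take at most 26 of each color, but all 15 ivory, all 9 lime, all 19 blue, and all 9 beige (fewer than 26), giving 15 + 26 + 26 + 9 + 26 + 26 + 19 + 9 = 156.
One more token then forces some color to 27, so 156 + 1 = 157.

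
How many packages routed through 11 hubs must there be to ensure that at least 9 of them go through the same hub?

There are 11 hubs acting as pigeonholes.
With 11 × 8 = 88 packages we could place exactly 8 in each, with no class reaching 9.
One more forces some class to hold 9, so 88 + 1 = 89.

89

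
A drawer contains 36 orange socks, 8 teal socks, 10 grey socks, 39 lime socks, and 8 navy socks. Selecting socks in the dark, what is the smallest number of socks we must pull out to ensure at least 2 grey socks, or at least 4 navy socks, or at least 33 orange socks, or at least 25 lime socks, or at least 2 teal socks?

62

Each of the 5 colors has its own threshold; avoid all of them simultaneously.
The worst case stops just short of every target: 32 orange, 1 teal, 1 grey, 24 lime, 3 navy — 32 + 1 + 1 + 24 + 3 = 61 socks.
One more sock must push some color to its target, so 61 + 1 = 62.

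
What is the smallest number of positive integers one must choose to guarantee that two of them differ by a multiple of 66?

Use the pigeonhole principle on residue classes: two integers differ by a multiple of 66 exactly when they share a remainder mod 66.
There are 66 residue classes mod 66, so 66 integers can all lie in distinct classes.
One more integer must repeat a residue, giving a difference divisible by 66. So n = 66 + 1 = 67.

67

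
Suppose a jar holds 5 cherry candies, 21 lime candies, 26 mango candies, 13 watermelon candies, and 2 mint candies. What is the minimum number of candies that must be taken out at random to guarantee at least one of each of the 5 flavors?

The hardest flavor to obtain is mint: we could draw every other candy first — 67 − 2 = 65 candies — without a single mint one.
The next draw must be mint, so 65 + 1 = 66.

66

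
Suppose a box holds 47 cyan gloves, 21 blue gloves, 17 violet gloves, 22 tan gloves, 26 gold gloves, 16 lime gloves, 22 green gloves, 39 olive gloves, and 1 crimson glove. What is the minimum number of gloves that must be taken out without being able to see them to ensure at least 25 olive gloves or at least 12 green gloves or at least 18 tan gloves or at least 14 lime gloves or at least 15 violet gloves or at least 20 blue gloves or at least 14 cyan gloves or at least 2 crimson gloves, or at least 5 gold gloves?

117

Each of the 9 colors has its own threshold; avoid all of them simultaneously.
The worst case stops just short of every target: 13 cyan, 19 blue, 14 violet, 17 tan, 4 gold, 13 lime, 11 green, 24 olive, 1 crimson — 13 + 19 + 14 + 17 + 4 + 13 + 11 + 24 + 1 = 116 gloves.
One more glove must push some color to its target, so 116 + 1 = 117.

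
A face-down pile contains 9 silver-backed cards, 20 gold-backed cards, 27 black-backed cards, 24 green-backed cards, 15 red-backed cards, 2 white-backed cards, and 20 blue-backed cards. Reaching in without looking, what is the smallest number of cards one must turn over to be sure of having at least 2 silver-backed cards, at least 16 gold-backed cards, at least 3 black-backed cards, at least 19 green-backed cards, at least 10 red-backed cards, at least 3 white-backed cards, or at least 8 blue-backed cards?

55

Each of the 7 back colors has its own threshold; avoid all of them simultaneously.
The worst case stops just short of every target: 1 silver-backed, 15 gold-backed, 2 black-backed, 18 green-backed, 9 red-backed, 2 white-backed, 7 blue-backed — 1 + 15 + 2 + 18 + 9 + 2 + 7 = 54 cards.
One more card must push some back color to its target, so 54 + 1 = 55.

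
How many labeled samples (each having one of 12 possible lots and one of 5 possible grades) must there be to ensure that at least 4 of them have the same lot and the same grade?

181

There are 12 × 5 = 60 (lot, grade) combinations acting as pigeonholes.
With 60 × 3 = 180 labeled samples we could place exactly 3 in each, with no (lot, grade) pair reaching 4.
One more forces some (lot, grade) pair to hold 4, so 180 + 1 = 181.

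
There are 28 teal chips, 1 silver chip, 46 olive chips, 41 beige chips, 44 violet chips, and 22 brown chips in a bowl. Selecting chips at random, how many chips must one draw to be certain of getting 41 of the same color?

172

Treat the 6 colors as pigeonholes.
In the worst case we take at most 40 of each color, but all 28 teal, all 1 silver, and all 22 brown (fewer than 40), giving 28 + 1 + 40 + 40 + 40 + 22 = 171.
One more chip then forces some color to 41, so 171 + 1 = 172.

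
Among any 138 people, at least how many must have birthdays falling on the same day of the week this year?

20

The 138 people fall into 7 days of the week.
If each of the 7 days of the week held at most 19, the total would be at most 7 × 19 = 133 < 138, a contradiction.
So at least one holds ⌈138/7⌉ = 20.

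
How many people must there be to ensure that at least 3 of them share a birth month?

25

There are 12 months of the year acting as pigeonholes.
With 12 × 2 = 24 people we could place exactly 2 in each, with no class reaching 3.
One more forces some class to hold 3, so 24 + 1 = 25.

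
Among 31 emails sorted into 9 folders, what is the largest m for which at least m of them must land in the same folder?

If each of the 9 folders held at most 3, the total would be at most 9 × 3 = 27 < 31, a contradiction.
So at least one holds ⌈31/9⌉ = 4.

4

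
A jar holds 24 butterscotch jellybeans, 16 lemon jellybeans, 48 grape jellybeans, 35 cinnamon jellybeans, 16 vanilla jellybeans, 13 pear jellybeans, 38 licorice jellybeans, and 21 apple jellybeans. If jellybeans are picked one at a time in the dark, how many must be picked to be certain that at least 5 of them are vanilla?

The worst case draws every non-vanilla jellybean first: 24 + 16 + 48 + 35 + 13 + 38 + 21 = 195.
The next 5 draws are then forced to be vanilla, giving 195 + 5 = 200.

200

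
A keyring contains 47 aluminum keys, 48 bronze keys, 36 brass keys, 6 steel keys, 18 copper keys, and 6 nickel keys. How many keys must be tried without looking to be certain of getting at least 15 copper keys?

158

To avoid copper keys as long as possible, exhaust the other 5 types first.
The worst case draws every non-copper key first: 47 + 48 + 36 + 6 + 6 = 143.
The next 15 draws are then forced to be copper, giving 143 + 15 = 158.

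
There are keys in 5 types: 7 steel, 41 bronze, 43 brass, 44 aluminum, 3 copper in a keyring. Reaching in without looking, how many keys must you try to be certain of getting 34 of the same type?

110

In the worst case we take at most 33 of each type, but all 7 steel and all 3 copper (fewer than 33), giving 7 + 33 + 33 + 33 + 3 = 109.
One more key then forces some type to 34, so 109 + 1 = 110.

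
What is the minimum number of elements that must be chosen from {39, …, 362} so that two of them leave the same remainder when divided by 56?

Group the integers by remainder mod 56; there are 56 residue classes, each nonempty in this range.
Choosing one from each class (56 integers) avoids any shared remainder.
One more choice must repeat a class, so two differ by a multiple of 56. Hence 56 + 1 = 57.

57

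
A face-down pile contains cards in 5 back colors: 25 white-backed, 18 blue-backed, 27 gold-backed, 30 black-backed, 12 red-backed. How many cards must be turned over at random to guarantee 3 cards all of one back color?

The worst case takes 2 cards of each back color without reaching 3 of any: 5 × 2 = 10.
The next card must bring some back color to 3, so 10 + 1 = 11.

11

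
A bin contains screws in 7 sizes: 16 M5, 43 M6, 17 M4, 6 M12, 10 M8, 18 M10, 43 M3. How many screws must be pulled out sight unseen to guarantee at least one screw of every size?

148

The hardest size to obtain is M12: we could draw every other screw first — 153 − 6 = 147 screws — without a single M12 one.
The next draw must be M12, so 147 + 1 = 148.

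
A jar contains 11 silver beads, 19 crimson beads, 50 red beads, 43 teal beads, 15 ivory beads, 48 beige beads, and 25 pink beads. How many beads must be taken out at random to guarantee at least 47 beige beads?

210

The worst case draws every non-beige bead first: 11 + 19 + 50 + 43 + 15 + 25 = 163.
The next 47 draws are then forced to be beige, giving 163 + 47 = 210.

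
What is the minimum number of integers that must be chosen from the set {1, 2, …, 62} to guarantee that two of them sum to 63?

Partition {1, …, 62} into 31 pairs: {1,62}, {2,61}, …, {31,32}.
Choosing 31 integers — say the integers 1 through 31 — takes one from each pair and avoids the property.
Choosing 32 forces two into the same pair by pigeonhole, and those sum to 63. So 32.

32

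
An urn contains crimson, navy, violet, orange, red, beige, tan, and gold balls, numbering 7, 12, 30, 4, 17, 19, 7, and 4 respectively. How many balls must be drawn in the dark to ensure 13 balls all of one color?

In the worst case we take at most 12 of each color, but all 7 crimson, all 4 orange, all 7 tan, and all 4 gold (fewer than 12), giving 7 + 12 + 12 + 4 + 12 + 12 + 7 + 4 = 70.
One more ball then forces some color to 13, so 70 + 1 = 71.

71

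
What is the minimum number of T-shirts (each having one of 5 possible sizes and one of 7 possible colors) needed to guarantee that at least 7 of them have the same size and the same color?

211

There are 5 × 7 = 35 (size, color) combinations acting as pigeonholes.
With 35 × 6 = 210 T-shirts we could place exactly 6 in each, with no (size, color) pair reaching 7.
One more forces some (size, color) pair to hold 7, so 210 + 1 = 211.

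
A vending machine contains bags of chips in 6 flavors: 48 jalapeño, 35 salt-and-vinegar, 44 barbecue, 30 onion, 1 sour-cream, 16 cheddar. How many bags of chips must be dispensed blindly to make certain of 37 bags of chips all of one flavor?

155

Treat the 6 flavors as pigeonholes.
In the worst case we take at most 36 of each flavor, but all 35 salt-and-vinegar, all 30 onion, all 1 sour-cream, and all 16 cheddar (fewer than 36), giving 36 + 35 + 36 + 30 + 1 + 16 = 154.
One more bag of chips then forces some flavor to 37, so 154 + 1 = 155.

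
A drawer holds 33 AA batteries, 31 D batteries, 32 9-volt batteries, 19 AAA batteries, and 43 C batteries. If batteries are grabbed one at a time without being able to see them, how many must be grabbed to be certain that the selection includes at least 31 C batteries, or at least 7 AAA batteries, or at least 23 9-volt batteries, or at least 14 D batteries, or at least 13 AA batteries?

Each of the 5 types has its own threshold; avoid all of them simultaneously.
The worst case stops just short of every target: 12 AA, 13 D, 22 9-volt, 6 AAA, 30 C — 12 + 13 + 22 + 6 + 30 = 83 batteries.
One more battery must push some type to its target, so 83 + 1 = 84.

84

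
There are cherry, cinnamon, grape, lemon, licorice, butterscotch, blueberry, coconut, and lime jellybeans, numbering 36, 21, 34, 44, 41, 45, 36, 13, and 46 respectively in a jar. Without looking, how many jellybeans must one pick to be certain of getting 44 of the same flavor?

Treat the 9 flavors as pigeonholes.
In the worst case we take at most 43 of each flavor, but all 36 cherry, all 21 cinnamon, all 34 grape, all 41 licorice, all 36 blueberry, and all 13 coconut (fewer than 43), giving 36 + 21 + 34 + 43 + 41 + 43 + 36 + 13 + 43 = 310.
One more jellybean then forces some flavor to 44, so 310 + 1 = 311.

311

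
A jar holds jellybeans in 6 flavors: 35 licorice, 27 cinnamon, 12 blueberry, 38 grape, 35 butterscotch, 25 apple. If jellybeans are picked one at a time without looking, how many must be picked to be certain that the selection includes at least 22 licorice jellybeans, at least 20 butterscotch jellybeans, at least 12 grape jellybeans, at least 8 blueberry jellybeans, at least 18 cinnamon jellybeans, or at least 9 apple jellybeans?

The worst case stops just short of every target: 21 licorice, 17 cinnamon, 7 blueberry, 11 grape, 19 butterscotch, 8 apple — 21 + 17 + 7 + 11 + 19 + 8 = 83 jellybeans.
One more jellybean must push some flavor to its target, so 83 + 1 = 84.

84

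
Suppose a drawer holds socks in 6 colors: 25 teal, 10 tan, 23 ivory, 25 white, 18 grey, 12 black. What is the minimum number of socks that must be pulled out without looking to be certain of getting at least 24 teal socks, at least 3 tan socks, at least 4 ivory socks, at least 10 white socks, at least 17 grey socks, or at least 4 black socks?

57

Each of the 6 colors has its own threshold; avoid all of them simultaneously.
The worst case stops just short of every target: 23 teal, 2 tan, 3 ivory, 9 white, 16 grey, 3 black — 23 + 2 + 3 + 9 + 16 + 3 = 56 socks.
One more sock must push some color to its target, so 56 + 1 = 57.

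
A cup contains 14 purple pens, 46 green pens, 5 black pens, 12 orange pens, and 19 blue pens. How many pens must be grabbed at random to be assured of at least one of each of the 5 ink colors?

92

The hardest ink color to obtain is black: we could draw every other pen first — 96 − 5 = 91 pens — without a single black one.
The next draw must be black, so 91 + 1 = 92.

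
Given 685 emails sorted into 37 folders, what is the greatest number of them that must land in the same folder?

19

The 685 emails fall into 37 folders.
If each of the 37 folders held at most 18, the total would be at most 37 × 18 = 666 < 685, a contradiction.
So at least one holds ⌈685/37⌉ = 19.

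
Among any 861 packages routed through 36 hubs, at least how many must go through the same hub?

The 861 packages fall into 36 hubs.
If each of the 36 hubs held at most 23, the total would be at most 36 × 23 = 828 < 861, a contradiction.
So at least one holds ⌈861/36⌉ = 24.

24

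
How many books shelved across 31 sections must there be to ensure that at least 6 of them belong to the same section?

156

There are 31 sections acting as pigeonholes.
With 31 × 5 = 155 books we could place exactly 5 in each, with no class reaching 6.
One more forces some class to hold 6, so 155 + 1 = 156.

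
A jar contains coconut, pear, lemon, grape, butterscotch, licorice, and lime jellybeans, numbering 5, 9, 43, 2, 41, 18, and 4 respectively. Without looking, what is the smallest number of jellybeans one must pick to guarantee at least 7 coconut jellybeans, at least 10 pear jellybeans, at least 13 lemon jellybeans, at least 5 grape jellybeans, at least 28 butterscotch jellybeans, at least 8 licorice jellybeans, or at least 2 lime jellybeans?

The worst case stops just short of every target: all 5 coconut, 9 pear, 12 lemon, all 2 grape, 27 butterscotch, 7 licorice, 1 lime — 5 + 9 + 12 + 2 + 27 + 7 + 1 = 63 jellybeans.
One more jellybean must push some flavor to its target, so 63 + 1 = 64.

64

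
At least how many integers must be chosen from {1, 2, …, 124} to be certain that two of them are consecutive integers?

63

Partition {1, …, 124} into 62 pairs: {1,2}, {3,4}, …, {123,124}.
Choosing 62 integers — say the 62 even numbers 2, 4, …, 124 — takes one from each pair and avoids the property.
Choosing 63 forces two into the same pair by pigeonhole, and those are consecutive. So 63.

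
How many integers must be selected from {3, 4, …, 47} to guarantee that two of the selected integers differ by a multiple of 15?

Use the pigeonhole principle on residue classes: group the integers by remainder mod 15; there are 15 residue classes, each nonempty in this range.
Choosing one from each class (15 integers) avoids any shared remainder.
One more choice must repeat a class, so two differ by a multiple of 15. Hence 15 + 1 = 16.

16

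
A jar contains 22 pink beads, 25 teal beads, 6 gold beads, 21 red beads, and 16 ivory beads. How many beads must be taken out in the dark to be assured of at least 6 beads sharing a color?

Treat the 5 colors as pigeonholes.
The worst case takes 5 beads of each color without reaching 6 of any: 5 × 5 = 25.
The next bead must bring some color to 6, so 25 + 1 = 26.

26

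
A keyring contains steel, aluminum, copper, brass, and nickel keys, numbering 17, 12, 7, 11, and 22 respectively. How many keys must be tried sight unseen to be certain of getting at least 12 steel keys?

The worst case draws every non-steel key first: 12 + 7 + 11 + 22 = 52.
The next 12 draws are then forced to be steel, giving 52 + 12 = 64.

64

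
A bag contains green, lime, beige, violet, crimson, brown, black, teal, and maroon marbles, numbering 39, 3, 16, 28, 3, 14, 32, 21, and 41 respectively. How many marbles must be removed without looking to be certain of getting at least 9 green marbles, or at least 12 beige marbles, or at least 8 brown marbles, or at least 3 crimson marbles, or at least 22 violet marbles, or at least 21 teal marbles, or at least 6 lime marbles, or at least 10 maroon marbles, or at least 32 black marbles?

The worst case stops just short of every target: 8 green, all 3 lime, 11 beige, 21 violet, 2 crimson, 7 brown, 31 black, 20 teal, 9 maroon — 8 + 3 + 11 + 21 + 2 + 7 + 31 + 20 + 9 = 112 marbles.
One more marble must push some color to its target, so 112 + 1 = 113.

113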